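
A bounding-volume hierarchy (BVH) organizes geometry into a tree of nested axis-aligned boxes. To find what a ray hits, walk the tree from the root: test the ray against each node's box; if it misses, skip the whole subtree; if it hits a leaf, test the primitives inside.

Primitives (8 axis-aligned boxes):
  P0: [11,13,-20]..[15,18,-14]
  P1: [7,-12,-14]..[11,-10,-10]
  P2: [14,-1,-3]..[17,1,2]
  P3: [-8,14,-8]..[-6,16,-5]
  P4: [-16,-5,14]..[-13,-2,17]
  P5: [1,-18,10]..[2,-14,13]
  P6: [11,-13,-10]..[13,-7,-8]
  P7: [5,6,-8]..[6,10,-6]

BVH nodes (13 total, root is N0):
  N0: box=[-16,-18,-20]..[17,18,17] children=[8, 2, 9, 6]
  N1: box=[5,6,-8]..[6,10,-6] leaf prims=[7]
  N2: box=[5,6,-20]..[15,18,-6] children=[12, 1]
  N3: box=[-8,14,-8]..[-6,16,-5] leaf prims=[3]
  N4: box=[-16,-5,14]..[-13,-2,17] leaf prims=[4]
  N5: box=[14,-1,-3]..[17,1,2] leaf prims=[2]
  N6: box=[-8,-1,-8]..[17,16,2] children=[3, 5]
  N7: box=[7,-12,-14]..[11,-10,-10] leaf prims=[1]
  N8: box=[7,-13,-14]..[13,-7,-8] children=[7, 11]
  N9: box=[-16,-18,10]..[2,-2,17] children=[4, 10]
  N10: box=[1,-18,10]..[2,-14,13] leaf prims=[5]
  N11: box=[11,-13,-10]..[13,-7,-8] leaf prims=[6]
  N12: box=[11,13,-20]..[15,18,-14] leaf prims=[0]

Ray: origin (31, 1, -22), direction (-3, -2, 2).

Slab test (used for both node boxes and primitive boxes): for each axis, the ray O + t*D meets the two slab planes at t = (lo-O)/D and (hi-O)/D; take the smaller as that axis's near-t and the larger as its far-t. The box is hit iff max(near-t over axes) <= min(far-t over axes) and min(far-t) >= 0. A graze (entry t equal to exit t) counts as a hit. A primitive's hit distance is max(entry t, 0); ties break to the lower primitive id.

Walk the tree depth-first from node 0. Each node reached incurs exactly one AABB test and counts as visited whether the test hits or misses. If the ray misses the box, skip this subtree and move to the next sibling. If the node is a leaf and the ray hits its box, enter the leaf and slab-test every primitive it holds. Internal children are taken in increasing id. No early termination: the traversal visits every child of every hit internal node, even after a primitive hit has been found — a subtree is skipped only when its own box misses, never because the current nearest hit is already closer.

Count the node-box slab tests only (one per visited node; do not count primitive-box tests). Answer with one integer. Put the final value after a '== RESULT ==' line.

Trace the traversal:
N0 x:[14/3,47/3] y:[-17/2,19/2] z:[1,39/2] -> hit [14/3,19/2], descend [2, 6, 8, 9]
  N2 x:[16/3,26/3] y:[-17/2,-5/2] z:[1,8] -> miss, prune
  N6 x:[14/3,13] y:[-15/2,1] z:[7,12] -> miss, prune
  N8 x:[6,8] y:[4,7] z:[4,7] -> hit [6,7], descend [7, 11]
    N7 x:[20/3,8] y:[11/2,13/2] z:[4,6] -> miss, prune
    N11 x:[6,20/3] y:[4,7] z:[6,7] -> hit [6,20/3] leaf, test {P6@t=6}
  N9 x:[29/3,47/3] y:[3/2,19/2] z:[16,39/2] -> miss, prune

Visited [0, 2, 6, 8, 7, 11, 9]. Tests: 7 box, 1 leaf. Nearest: P6.

== RESULT ==
7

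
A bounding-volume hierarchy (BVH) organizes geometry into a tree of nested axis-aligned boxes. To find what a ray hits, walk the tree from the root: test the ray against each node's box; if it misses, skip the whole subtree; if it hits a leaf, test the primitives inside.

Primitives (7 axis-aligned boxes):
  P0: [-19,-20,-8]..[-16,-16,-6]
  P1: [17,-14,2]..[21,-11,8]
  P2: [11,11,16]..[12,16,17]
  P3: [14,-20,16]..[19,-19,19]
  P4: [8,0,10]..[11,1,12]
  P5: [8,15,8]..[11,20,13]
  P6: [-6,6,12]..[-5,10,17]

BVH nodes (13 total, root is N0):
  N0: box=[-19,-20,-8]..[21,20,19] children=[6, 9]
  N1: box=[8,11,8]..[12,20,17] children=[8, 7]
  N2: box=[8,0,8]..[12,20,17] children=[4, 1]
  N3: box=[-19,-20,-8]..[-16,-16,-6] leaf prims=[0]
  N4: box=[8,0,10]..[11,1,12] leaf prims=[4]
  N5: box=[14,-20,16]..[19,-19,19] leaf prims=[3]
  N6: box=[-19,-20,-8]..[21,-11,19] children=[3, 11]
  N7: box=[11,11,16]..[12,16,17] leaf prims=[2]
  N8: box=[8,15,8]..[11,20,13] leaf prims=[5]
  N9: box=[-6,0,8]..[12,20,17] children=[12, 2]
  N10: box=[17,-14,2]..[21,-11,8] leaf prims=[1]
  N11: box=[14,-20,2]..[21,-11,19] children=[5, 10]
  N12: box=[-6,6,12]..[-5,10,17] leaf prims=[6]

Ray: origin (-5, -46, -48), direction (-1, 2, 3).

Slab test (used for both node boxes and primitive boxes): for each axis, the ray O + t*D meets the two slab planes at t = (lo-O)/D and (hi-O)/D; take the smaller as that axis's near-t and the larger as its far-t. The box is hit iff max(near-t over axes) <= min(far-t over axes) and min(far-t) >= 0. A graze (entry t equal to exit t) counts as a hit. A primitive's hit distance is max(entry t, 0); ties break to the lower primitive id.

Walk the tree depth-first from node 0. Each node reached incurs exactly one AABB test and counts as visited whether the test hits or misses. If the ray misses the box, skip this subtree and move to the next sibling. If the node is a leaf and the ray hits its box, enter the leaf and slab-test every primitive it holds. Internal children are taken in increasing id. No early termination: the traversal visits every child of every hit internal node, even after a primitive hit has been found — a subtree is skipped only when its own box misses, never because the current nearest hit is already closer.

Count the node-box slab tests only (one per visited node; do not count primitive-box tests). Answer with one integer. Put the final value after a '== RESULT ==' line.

Traverse from the root:
N0 x:[-26,14] y:[13,33] z:[40/3,67/3] -> hit [40/3,14], descend [6, 9]
  N6 x:[-26,14] y:[13,35/2] z:[40/3,67/3] -> hit [40/3,14], descend [3, 11]
    N3 x:[11,14] y:[13,15] z:[40/3,14] -> hit [40/3,14] leaf, test {P0@t=40/3}
    N11 x:[-26,-19] y:[13,35/2] z:[50/3,67/3] -> miss, prune
  N9 x:[-17,1] y:[23,33] z:[56/3,65/3] -> miss, prune

Summary -> nodes [0, 6, 3, 11, 9]; box-tests=5; leaf-entries=1; first=P0

== RESULT ==
5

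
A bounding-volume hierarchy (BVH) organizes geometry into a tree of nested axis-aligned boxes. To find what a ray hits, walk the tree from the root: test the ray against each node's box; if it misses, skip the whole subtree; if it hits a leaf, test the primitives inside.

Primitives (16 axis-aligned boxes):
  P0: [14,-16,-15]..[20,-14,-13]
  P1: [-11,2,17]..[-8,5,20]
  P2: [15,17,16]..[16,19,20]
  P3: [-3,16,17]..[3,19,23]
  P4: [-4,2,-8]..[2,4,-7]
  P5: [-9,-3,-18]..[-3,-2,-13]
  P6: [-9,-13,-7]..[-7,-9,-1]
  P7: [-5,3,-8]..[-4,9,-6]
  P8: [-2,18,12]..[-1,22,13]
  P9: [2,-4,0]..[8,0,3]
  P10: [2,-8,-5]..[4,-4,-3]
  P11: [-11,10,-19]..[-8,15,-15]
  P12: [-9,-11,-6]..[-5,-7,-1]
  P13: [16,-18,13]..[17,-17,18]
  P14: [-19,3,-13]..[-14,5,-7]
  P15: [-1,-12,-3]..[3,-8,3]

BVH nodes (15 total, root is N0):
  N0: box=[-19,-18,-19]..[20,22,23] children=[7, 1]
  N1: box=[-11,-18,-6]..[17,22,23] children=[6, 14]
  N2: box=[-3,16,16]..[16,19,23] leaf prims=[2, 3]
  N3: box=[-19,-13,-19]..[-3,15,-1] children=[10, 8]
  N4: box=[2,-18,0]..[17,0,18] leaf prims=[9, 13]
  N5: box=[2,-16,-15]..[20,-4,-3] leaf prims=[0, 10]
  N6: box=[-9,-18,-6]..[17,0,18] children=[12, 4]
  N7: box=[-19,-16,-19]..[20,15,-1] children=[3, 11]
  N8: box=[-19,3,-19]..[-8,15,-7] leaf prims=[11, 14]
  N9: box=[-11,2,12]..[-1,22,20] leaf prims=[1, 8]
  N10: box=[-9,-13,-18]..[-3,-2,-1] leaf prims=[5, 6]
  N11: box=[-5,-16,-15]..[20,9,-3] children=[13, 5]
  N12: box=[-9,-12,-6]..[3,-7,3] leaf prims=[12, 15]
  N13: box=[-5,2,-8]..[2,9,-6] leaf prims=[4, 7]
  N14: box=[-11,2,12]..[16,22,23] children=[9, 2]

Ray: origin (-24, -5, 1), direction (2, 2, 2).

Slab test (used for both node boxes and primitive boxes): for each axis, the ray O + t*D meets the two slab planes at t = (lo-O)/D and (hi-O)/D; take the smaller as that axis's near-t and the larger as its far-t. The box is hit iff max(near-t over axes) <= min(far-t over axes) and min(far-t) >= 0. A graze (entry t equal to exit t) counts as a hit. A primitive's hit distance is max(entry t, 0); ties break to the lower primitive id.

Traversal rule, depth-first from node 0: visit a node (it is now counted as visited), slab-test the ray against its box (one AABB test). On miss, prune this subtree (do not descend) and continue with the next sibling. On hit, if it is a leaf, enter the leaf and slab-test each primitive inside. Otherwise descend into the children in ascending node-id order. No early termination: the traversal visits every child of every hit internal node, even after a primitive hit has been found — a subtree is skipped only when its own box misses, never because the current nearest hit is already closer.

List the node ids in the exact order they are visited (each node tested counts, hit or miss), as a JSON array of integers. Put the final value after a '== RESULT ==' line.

Trace the traversal:
N0 x:[5/2,22] y:[-13/2,27/2] z:[-10,11] -> hit [5/2,11], descend [1, 7]
  N1 x:[13/2,41/2] y:[-13/2,27/2] z:[-7/2,11] -> hit [13/2,11], descend [6, 14]
    N6 x:[15/2,41/2] y:[-13/2,5/2] z:[-7/2,17/2] -> miss, prune
    N14 x:[13/2,20] y:[7/2,27/2] z:[11/2,11] -> hit [13/2,11], descend [2, 9]
      N2 x:[21/2,20] y:[21/2,12] z:[15/2,11] -> hit [21/2,11] leaf, test {P2(miss), P3@t=21/2}
      N9 x:[13/2,23/2] y:[7/2,27/2] z:[11/2,19/2] -> hit [13/2,19/2] leaf, test {P1(miss), P8(miss)}
  N7 x:[5/2,22] y:[-11/2,10] z:[-10,-1] -> miss, prune

7 AABB tests over nodes [0, 1, 6, 14, 2, 9, 7]; 2 leaves entered; closest P3.

== RESULT ==
[0, 1, 6, 14, 2, 9, 7]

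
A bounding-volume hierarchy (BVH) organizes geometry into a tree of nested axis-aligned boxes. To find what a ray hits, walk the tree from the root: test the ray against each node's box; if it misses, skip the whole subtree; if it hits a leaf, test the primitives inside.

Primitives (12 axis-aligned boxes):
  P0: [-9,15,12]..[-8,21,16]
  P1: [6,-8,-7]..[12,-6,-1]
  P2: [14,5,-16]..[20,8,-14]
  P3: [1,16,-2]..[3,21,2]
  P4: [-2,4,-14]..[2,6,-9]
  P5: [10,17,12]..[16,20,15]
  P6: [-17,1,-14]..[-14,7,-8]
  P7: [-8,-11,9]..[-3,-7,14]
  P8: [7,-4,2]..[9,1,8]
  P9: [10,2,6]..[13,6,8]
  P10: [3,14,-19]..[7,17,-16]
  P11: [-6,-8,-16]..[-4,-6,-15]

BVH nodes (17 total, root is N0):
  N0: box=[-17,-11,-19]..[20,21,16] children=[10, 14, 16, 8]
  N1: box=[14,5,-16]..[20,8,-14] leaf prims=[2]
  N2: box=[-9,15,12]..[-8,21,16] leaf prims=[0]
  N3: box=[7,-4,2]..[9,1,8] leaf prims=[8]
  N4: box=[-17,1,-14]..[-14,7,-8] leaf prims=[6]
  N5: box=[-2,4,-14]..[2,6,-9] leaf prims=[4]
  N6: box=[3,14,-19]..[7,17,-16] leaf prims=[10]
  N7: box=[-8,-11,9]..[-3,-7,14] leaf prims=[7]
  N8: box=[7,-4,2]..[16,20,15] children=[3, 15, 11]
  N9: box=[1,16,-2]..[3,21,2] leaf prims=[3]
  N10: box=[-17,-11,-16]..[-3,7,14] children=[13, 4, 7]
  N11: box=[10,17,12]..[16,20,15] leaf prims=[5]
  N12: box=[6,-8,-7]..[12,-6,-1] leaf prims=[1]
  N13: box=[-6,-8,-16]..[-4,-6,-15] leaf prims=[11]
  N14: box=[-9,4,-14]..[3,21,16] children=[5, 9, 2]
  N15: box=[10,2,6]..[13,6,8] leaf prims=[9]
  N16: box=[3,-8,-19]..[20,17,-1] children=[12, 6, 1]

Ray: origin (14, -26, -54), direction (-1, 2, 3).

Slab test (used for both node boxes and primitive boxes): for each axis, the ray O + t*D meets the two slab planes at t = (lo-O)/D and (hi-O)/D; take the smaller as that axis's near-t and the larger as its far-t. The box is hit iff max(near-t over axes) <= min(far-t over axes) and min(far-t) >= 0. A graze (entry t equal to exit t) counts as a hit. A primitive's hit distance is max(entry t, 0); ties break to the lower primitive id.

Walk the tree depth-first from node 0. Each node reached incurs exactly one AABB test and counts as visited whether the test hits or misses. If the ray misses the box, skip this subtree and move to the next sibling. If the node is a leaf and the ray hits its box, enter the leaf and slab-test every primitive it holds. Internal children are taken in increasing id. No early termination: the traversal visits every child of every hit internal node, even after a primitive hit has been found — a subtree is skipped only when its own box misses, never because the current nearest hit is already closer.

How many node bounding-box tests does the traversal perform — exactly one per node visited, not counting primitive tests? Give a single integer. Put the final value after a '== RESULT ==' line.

Trace the traversal:
N0 x:[-6,31] y:[15/2,47/2] z:[35/3,70/3] -> hit [35/3,70/3], descend [8, 10, 14, 16]
  N8 x:[-2,7] y:[11,23] z:[56/3,23] -> miss, prune
  N10 x:[17,31] y:[15/2,33/2] z:[38/3,68/3] -> miss, prune
  N14 x:[11,23] y:[15,47/2] z:[40/3,70/3] -> hit [15,23], descend [2, 5, 9]
    N2 x:[22,23] y:[41/2,47/2] z:[22,70/3] -> hit [22,23] leaf, test {P0@t=22}
    N5 x:[12,16] y:[15,16] z:[40/3,15] -> hit [15,15] leaf, test {P4@t=15}
    N9 x:[11,13] y:[21,47/2] z:[52/3,56/3] -> miss, prune
  N16 x:[-6,11] y:[9,43/2] z:[35/3,53/3] -> miss, prune

Visited [0, 8, 10, 14, 2, 5, 9, 16]. Tests: 8 box, 2 leaf. Nearest: P4.

== RESULT ==
8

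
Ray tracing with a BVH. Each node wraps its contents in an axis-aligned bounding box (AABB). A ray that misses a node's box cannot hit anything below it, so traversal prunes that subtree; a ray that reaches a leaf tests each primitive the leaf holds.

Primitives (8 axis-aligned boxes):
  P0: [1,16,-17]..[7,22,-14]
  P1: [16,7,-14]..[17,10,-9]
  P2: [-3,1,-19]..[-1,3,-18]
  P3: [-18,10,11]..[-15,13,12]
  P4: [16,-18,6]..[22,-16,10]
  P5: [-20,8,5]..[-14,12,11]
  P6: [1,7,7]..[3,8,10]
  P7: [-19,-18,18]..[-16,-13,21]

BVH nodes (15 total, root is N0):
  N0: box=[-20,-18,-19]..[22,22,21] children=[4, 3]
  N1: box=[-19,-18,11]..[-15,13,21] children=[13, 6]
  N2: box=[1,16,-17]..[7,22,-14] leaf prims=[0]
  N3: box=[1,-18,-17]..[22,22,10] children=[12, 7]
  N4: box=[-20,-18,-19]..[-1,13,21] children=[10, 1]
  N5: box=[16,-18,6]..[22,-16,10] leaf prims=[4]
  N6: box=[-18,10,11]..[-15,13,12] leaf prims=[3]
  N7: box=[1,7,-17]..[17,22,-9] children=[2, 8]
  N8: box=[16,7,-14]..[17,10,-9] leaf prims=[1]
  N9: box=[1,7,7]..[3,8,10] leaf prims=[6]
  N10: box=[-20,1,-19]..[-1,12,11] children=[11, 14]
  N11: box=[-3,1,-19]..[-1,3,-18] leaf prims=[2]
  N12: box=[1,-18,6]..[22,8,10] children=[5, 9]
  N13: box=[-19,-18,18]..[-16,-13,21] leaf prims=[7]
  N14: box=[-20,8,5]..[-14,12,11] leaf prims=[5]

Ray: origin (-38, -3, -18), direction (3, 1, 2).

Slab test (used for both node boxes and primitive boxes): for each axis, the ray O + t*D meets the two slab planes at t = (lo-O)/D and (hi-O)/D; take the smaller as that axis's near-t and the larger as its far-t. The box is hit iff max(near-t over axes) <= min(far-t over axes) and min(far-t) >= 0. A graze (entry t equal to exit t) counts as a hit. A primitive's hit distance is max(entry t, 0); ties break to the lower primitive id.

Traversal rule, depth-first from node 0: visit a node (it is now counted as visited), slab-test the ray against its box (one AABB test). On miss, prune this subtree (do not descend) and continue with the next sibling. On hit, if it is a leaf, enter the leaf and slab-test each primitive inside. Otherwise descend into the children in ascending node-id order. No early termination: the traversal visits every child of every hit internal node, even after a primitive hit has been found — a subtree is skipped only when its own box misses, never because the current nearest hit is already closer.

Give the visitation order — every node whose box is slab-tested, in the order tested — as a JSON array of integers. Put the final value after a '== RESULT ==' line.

Traverse from the root:
N0 x:[6,20] y:[-15,25] z:[-1/2,39/2] -> hit [6,39/2], descend [3, 4]
  N3 x:[13,20] y:[-15,25] z:[1/2,14] -> hit [13,14], descend [7, 12]
    N7 x:[13,55/3] y:[10,25] z:[1/2,9/2] -> miss, prune
    N12 x:[13,20] y:[-15,11] z:[12,14] -> miss, prune
  N4 x:[6,37/3] y:[-15,16] z:[-1/2,39/2] -> hit [6,37/3], descend [1, 10]
    N1 x:[19/3,23/3] y:[-15,16] z:[29/2,39/2] -> miss, prune
    N10 x:[6,37/3] y:[4,15] z:[-1/2,29/2] -> hit [6,37/3], descend [11, 14]
      N11 x:[35/3,37/3] y:[4,6] z:[-1/2,0] -> miss, prune
      N14 x:[6,8] y:[11,15] z:[23/2,29/2] -> miss, prune

9 AABB tests over nodes [0, 3, 7, 12, 4, 1, 10, 11, 14]; 0 leaves entered; closest miss.

== RESULT ==
[0, 3, 7, 12, 4, 1, 10, 11, 14]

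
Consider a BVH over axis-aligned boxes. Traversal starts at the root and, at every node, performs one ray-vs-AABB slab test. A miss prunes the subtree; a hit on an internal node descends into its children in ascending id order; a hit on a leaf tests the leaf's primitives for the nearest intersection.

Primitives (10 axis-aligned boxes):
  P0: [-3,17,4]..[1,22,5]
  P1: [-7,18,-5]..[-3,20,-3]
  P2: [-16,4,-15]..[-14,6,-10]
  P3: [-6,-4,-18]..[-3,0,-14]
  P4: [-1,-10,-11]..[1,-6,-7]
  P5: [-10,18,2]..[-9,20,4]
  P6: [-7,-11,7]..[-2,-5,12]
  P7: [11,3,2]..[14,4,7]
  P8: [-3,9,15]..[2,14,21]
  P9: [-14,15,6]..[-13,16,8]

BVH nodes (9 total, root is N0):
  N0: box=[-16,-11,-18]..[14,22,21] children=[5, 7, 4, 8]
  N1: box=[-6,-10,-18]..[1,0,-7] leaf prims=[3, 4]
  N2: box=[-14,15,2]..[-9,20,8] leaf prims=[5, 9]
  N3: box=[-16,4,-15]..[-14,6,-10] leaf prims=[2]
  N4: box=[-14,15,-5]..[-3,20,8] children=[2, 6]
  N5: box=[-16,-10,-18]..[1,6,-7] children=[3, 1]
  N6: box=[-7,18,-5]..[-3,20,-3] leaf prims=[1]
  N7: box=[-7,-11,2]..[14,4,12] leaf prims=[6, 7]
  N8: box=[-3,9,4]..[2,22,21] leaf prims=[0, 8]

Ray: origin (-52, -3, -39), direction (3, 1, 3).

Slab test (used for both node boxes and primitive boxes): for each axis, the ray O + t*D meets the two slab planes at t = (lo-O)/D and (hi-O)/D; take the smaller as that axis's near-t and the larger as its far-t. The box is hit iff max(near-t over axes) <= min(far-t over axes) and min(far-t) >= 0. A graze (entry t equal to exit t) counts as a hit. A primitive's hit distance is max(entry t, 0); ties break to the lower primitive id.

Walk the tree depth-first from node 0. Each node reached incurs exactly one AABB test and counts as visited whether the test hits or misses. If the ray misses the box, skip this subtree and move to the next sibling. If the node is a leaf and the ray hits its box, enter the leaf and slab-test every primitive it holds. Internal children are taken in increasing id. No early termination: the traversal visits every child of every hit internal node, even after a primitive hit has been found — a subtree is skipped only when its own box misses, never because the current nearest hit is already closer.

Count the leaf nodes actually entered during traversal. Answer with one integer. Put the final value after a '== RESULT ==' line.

Walk:
N0 x:[12,22] y:[-8,25] z:[7,20] -> hit [12,20], descend [4, 5, 7, 8]
  N4 x:[38/3,49/3] y:[18,23] z:[34/3,47/3] -> miss, prune
  N5 x:[12,53/3] y:[-7,9] z:[7,32/3] -> miss, prune
  N7 x:[15,22] y:[-8,7] z:[41/3,17] -> miss, prune
  N8 x:[49/3,18] y:[12,25] z:[43/3,20] -> hit [49/3,18] leaf, test {P0(miss), P8(miss)}

Summary -> nodes [0, 4, 5, 7, 8]; box-tests=5; leaf-entries=1; first=miss

== RESULT ==
1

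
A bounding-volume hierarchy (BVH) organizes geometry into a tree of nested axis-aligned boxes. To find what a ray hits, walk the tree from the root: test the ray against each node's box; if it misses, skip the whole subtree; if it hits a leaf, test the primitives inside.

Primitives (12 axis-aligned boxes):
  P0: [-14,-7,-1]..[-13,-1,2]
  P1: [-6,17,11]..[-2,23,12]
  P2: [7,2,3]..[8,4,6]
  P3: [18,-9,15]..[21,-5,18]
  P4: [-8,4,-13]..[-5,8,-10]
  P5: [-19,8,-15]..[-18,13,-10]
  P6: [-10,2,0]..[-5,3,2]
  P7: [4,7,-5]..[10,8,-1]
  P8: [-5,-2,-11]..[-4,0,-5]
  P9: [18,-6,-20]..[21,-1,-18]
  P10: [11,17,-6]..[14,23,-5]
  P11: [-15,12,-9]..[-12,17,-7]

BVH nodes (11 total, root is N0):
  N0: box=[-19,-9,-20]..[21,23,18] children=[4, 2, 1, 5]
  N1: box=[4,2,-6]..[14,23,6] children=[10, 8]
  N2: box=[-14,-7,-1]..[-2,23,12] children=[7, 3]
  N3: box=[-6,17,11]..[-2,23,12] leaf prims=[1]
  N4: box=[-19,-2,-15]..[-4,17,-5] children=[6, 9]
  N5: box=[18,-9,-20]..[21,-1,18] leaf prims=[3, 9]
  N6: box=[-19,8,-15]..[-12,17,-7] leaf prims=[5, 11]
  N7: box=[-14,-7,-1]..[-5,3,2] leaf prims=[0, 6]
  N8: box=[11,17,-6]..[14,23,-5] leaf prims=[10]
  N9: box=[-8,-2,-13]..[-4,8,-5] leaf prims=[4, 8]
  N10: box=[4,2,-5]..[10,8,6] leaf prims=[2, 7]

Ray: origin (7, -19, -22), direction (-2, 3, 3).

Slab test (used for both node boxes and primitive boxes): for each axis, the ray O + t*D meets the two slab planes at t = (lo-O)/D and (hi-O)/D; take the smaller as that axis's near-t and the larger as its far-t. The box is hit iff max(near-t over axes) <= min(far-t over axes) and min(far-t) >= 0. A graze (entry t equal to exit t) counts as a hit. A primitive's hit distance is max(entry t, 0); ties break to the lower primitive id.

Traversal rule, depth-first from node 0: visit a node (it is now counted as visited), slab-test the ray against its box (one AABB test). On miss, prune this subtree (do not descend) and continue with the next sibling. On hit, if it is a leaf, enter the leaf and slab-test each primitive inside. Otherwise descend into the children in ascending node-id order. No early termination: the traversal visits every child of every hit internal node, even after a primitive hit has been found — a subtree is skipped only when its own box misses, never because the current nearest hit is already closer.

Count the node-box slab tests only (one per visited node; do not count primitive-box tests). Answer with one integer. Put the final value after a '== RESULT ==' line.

Traverse from the root:
N0 x:[-7,13] y:[10/3,14] z:[2/3,40/3] -> hit [10/3,13], descend [1, 2, 4, 5]
  N1 x:[-7/2,3/2] y:[7,14] z:[16/3,28/3] -> miss, prune
  N2 x:[9/2,21/2] y:[4,14] z:[7,34/3] -> hit [7,21/2], descend [3, 7]
    N3 x:[9/2,13/2] y:[12,14] z:[11,34/3] -> miss, prune
    N7 x:[6,21/2] y:[4,22/3] z:[7,8] -> hit [7,22/3] leaf, test {P0(miss), P6@t=22/3}
  N4 x:[11/2,13] y:[17/3,12] z:[7/3,17/3] -> hit [17/3,17/3], descend [6, 9]
    N6 x:[19/2,13] y:[9,12] z:[7/3,5] -> miss, prune
    N9 x:[11/2,15/2] y:[17/3,9] z:[3,17/3] -> hit [17/3,17/3] leaf, test {P4(miss), P8@t=17/3}
  N5 x:[-7,-11/2] y:[10/3,6] z:[2/3,40/3] -> miss, prune

Summary -> nodes [0, 1, 2, 3, 7, 4, 6, 9, 5]; box-tests=9; leaf-entries=2; first=P8

== RESULT ==
9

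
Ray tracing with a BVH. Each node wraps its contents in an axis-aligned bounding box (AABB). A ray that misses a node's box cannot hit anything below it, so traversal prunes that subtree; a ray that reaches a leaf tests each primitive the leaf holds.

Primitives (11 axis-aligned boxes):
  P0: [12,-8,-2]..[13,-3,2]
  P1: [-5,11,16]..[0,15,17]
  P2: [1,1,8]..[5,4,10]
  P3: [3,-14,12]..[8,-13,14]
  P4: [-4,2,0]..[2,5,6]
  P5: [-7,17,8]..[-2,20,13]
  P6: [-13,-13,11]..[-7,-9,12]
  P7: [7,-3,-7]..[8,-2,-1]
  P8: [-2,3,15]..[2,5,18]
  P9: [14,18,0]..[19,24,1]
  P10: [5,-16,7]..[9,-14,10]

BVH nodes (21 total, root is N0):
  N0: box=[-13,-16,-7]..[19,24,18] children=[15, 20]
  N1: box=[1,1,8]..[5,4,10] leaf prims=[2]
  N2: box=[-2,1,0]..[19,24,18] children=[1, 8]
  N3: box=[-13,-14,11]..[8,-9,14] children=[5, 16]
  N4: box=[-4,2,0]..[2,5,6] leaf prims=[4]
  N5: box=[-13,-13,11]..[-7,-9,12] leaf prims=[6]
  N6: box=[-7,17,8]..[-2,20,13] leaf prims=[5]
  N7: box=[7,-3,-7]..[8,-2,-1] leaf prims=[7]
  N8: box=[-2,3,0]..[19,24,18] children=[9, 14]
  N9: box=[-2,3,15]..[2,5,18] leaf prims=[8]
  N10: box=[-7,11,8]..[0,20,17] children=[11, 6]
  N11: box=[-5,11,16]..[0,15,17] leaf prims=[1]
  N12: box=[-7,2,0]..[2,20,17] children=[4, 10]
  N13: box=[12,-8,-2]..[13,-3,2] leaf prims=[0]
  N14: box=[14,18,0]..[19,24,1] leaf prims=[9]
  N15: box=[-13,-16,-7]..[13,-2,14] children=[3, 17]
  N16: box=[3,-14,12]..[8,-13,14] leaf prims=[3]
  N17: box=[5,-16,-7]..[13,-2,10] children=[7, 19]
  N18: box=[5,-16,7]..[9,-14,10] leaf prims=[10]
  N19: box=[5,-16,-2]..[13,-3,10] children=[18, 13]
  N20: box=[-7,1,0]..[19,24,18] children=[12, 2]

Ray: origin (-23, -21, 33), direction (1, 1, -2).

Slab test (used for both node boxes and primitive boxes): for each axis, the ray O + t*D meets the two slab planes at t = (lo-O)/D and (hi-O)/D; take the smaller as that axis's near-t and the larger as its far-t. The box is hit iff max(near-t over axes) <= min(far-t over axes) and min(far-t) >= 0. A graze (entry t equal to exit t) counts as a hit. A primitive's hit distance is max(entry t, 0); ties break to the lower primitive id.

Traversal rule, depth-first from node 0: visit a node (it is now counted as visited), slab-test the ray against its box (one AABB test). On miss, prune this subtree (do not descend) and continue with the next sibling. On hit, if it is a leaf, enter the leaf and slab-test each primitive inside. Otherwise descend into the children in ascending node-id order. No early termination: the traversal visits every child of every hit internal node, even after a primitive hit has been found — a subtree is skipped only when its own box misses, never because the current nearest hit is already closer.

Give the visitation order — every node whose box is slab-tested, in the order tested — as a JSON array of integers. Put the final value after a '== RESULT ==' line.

Traverse from the root:
N0 x:[10,42] y:[5,45] z:[15/2,20] -> hit [10,20], descend [15, 20]
  N15 x:[10,36] y:[5,19] z:[19/2,20] -> hit [10,19], descend [3, 17]
    N3 x:[10,31] y:[7,12] z:[19/2,11] -> hit [10,11], descend [5, 16]
      N5 x:[10,16] y:[8,12] z:[21/2,11] -> hit [21/2,11] leaf, test {P6@t=21/2}
      N16 x:[26,31] y:[7,8] z:[19/2,21/2] -> miss, prune
    N17 x:[28,36] y:[5,19] z:[23/2,20] -> miss, prune
  N20 x:[16,42] y:[22,45] z:[15/2,33/2] -> miss, prune

Summary -> nodes [0, 15, 3, 5, 16, 17, 20]; box-tests=7; leaf-entries=1; first=P6

== RESULT ==
[0, 15, 3, 5, 16, 17, 20]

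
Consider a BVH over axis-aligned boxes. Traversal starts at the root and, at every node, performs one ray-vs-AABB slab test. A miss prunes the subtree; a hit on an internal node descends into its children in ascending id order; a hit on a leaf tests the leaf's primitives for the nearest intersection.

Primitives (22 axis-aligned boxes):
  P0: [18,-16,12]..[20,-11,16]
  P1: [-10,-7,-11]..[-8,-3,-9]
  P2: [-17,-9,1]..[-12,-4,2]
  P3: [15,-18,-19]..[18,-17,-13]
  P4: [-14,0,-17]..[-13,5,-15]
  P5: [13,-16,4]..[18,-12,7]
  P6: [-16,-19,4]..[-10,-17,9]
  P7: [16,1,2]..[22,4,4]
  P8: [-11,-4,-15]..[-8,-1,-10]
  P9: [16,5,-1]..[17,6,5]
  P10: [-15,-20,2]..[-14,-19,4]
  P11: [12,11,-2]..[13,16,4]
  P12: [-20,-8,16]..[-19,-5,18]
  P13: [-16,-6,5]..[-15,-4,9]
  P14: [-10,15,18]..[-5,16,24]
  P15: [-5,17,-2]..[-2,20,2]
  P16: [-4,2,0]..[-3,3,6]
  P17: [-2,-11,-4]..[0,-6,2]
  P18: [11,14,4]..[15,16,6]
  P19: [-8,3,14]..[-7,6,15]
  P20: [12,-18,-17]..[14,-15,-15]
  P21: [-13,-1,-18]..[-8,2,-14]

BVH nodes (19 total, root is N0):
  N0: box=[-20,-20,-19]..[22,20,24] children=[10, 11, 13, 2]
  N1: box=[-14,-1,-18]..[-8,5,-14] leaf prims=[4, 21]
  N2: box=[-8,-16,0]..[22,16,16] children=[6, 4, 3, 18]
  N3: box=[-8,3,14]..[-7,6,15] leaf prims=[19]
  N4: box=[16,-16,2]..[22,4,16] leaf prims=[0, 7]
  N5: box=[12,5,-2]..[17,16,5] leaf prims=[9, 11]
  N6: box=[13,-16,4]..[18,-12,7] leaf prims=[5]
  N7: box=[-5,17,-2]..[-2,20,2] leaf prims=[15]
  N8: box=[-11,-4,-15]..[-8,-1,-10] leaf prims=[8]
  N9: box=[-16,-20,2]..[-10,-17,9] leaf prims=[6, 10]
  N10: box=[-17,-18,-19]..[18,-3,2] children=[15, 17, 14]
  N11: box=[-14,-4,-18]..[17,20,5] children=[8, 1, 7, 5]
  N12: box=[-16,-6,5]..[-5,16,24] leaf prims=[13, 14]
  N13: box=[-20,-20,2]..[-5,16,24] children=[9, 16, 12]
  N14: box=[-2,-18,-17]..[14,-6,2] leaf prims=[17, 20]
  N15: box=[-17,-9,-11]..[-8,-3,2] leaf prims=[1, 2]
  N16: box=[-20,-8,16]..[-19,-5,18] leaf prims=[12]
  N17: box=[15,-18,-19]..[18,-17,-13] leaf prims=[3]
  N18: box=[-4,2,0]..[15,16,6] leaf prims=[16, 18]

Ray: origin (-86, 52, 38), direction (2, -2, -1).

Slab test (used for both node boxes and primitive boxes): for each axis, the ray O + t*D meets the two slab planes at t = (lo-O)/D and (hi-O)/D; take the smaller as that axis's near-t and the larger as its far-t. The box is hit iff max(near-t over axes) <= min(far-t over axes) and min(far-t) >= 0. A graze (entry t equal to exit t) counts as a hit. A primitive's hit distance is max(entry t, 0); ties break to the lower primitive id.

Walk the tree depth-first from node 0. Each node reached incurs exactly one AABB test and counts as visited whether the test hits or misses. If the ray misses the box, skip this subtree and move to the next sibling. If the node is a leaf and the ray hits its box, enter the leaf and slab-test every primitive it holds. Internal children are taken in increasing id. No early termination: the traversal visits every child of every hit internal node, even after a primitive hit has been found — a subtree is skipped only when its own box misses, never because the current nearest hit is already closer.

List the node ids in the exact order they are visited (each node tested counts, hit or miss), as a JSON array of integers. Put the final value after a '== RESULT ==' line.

Traverse from the root:
N0 x:[33,54] y:[16,36] z:[14,57] -> hit [33,36], descend [2, 10, 11, 13]
  N2 x:[39,54] y:[18,34] z:[22,38] -> miss, prune
  N10 x:[69/2,52] y:[55/2,35] z:[36,57] -> miss, prune
  N11 x:[36,103/2] y:[16,28] z:[33,56] -> miss, prune
  N13 x:[33,81/2] y:[18,36] z:[14,36] -> hit [33,36], descend [9, 12, 16]
    N9 x:[35,38] y:[69/2,36] z:[29,36] -> hit [35,36] leaf, test {P6(miss), P10@t=71/2}
    N12 x:[35,81/2] y:[18,29] z:[14,33] -> miss, prune
    N16 x:[33,67/2] y:[57/2,30] z:[20,22] -> miss, prune

Summary -> nodes [0, 2, 10, 11, 13, 9, 12, 16]; box-tests=8; leaf-entries=1; first=P10

== RESULT ==
[0, 2, 10, 11, 13, 9, 12, 16]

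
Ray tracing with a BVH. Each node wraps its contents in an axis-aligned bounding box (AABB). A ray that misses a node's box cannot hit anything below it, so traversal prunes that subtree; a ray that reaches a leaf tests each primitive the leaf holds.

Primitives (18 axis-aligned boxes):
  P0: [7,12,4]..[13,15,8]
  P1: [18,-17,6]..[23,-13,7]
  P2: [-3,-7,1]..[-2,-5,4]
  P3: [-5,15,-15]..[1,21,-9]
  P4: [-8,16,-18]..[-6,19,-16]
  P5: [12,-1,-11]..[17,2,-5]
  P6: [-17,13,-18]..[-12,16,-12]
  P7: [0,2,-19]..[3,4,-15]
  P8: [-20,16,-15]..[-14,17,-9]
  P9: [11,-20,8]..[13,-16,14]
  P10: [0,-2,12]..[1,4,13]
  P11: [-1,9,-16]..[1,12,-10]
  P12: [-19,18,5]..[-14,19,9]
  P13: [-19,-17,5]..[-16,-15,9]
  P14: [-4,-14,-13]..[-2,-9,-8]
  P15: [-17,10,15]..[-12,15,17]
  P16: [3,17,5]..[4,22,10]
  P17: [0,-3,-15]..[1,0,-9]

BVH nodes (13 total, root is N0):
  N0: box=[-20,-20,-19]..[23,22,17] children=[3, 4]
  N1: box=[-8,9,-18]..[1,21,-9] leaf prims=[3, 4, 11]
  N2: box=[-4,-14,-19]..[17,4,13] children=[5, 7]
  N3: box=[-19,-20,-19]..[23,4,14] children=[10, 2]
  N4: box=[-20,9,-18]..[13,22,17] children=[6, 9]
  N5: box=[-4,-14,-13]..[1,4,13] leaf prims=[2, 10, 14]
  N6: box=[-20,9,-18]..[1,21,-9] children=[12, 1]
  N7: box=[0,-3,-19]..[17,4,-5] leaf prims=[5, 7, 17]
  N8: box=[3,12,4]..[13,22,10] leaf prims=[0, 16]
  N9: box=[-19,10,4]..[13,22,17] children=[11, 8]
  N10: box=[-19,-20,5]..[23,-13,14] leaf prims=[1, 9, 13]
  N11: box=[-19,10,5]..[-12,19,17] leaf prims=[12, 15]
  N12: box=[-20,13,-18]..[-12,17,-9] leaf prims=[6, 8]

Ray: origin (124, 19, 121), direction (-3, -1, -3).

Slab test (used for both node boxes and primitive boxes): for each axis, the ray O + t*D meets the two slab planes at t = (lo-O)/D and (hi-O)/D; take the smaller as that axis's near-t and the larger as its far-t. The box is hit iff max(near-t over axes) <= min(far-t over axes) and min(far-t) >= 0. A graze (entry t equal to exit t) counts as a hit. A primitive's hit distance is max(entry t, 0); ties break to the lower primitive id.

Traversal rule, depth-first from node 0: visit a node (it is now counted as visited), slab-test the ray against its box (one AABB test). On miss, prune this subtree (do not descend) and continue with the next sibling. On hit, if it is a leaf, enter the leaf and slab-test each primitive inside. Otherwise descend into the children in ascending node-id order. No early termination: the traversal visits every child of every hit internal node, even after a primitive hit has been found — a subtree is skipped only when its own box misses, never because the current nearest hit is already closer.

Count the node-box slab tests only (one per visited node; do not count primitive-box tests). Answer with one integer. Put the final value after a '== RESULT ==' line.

Trace the traversal:
N0 x:[101/3,48] y:[-3,39] z:[104/3,140/3] -> hit [104/3,39], descend [3, 4]
  N3 x:[101/3,143/3] y:[15,39] z:[107/3,140/3] -> hit [107/3,39], descend [2, 10]
    N2 x:[107/3,128/3] y:[15,33] z:[36,140/3] -> miss, prune
    N10 x:[101/3,143/3] y:[32,39] z:[107/3,116/3] -> hit [107/3,116/3] leaf, test {P1(miss), P9@t=37, P13(miss)}
  N4 x:[37,48] y:[-3,10] z:[104/3,139/3] -> miss, prune

Visited [0, 3, 2, 10, 4]. Tests: 5 box, 1 leaf. Nearest: P9.

== RESULT ==
5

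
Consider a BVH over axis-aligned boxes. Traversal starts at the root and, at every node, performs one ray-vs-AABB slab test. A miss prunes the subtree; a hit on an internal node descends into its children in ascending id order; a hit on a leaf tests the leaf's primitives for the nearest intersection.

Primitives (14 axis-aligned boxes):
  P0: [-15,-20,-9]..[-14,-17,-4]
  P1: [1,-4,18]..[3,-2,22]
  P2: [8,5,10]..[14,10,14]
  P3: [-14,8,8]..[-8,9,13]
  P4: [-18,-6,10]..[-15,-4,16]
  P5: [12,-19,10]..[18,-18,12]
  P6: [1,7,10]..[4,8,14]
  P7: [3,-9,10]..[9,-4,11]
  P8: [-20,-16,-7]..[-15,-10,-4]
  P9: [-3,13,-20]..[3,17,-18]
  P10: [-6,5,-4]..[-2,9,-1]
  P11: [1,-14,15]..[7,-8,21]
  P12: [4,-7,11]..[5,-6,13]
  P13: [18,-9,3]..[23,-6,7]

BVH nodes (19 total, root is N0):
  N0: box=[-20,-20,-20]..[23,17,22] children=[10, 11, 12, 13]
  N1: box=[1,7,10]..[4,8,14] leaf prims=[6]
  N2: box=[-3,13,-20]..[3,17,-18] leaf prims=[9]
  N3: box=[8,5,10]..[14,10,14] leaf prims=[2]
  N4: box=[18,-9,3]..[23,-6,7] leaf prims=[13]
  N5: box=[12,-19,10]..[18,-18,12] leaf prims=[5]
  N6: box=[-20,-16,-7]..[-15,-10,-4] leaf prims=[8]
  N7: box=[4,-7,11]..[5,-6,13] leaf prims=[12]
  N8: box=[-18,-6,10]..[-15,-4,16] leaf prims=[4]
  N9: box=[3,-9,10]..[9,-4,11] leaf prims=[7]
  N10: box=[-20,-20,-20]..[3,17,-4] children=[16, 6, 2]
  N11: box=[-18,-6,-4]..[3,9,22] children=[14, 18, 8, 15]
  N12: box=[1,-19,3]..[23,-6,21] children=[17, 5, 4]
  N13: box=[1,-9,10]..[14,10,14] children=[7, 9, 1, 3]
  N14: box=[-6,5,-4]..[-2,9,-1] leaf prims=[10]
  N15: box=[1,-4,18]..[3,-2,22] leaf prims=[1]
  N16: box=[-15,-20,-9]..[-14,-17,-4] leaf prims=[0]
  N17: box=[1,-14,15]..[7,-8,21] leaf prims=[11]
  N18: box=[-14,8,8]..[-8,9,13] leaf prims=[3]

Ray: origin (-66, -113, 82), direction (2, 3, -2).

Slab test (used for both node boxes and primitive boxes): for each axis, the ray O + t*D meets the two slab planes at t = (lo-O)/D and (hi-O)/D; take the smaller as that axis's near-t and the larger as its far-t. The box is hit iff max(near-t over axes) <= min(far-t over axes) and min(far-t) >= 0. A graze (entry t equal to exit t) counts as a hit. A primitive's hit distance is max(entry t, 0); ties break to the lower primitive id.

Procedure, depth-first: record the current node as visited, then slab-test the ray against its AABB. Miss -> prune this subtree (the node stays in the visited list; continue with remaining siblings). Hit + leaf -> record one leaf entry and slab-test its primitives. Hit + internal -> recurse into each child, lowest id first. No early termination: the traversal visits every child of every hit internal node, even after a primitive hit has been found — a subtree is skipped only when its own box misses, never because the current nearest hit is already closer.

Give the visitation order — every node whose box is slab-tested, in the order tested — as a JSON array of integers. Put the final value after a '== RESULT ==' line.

Walk:
N0 x:[23,89/2] y:[31,130/3] z:[30,51] -> hit [31,130/3], descend [10, 11, 12, 13]
  N10 x:[23,69/2] y:[31,130/3] z:[43,51] -> miss, prune
  N11 x:[24,69/2] y:[107/3,122/3] z:[30,43] -> miss, prune
  N12 x:[67/2,89/2] y:[94/3,107/3] z:[61/2,79/2] -> hit [67/2,107/3], descend [4, 5, 17]
    N4 x:[42,89/2] y:[104/3,107/3] z:[75/2,79/2] -> miss, prune
    N5 x:[39,42] y:[94/3,95/3] z:[35,36] -> miss, prune
    N17 x:[67/2,73/2] y:[33,35] z:[61/2,67/2] -> hit [67/2,67/2] leaf, test {P11@t=67/2}
  N13 x:[67/2,40] y:[104/3,41] z:[34,36] -> hit [104/3,36], descend [1, 3, 7, 9]
    N1 x:[67/2,35] y:[40,121/3] z:[34,36] -> miss, prune
    N3 x:[37,40] y:[118/3,41] z:[34,36] -> miss, prune
    N7 x:[35,71/2] y:[106/3,107/3] z:[69/2,71/2] -> hit [106/3,71/2] leaf, test {P12@t=106/3}
    N9 x:[69/2,75/2] y:[104/3,109/3] z:[71/2,36] -> hit [71/2,36] leaf, test {P7@t=71/2}

12 AABB tests over nodes [0, 10, 11, 12, 4, 5, 17, 13, 1, 3, 7, 9]; 3 leaves entered; closest P11.

== RESULT ==
[0, 10, 11, 12, 4, 5, 17, 13, 1, 3, 7, 9]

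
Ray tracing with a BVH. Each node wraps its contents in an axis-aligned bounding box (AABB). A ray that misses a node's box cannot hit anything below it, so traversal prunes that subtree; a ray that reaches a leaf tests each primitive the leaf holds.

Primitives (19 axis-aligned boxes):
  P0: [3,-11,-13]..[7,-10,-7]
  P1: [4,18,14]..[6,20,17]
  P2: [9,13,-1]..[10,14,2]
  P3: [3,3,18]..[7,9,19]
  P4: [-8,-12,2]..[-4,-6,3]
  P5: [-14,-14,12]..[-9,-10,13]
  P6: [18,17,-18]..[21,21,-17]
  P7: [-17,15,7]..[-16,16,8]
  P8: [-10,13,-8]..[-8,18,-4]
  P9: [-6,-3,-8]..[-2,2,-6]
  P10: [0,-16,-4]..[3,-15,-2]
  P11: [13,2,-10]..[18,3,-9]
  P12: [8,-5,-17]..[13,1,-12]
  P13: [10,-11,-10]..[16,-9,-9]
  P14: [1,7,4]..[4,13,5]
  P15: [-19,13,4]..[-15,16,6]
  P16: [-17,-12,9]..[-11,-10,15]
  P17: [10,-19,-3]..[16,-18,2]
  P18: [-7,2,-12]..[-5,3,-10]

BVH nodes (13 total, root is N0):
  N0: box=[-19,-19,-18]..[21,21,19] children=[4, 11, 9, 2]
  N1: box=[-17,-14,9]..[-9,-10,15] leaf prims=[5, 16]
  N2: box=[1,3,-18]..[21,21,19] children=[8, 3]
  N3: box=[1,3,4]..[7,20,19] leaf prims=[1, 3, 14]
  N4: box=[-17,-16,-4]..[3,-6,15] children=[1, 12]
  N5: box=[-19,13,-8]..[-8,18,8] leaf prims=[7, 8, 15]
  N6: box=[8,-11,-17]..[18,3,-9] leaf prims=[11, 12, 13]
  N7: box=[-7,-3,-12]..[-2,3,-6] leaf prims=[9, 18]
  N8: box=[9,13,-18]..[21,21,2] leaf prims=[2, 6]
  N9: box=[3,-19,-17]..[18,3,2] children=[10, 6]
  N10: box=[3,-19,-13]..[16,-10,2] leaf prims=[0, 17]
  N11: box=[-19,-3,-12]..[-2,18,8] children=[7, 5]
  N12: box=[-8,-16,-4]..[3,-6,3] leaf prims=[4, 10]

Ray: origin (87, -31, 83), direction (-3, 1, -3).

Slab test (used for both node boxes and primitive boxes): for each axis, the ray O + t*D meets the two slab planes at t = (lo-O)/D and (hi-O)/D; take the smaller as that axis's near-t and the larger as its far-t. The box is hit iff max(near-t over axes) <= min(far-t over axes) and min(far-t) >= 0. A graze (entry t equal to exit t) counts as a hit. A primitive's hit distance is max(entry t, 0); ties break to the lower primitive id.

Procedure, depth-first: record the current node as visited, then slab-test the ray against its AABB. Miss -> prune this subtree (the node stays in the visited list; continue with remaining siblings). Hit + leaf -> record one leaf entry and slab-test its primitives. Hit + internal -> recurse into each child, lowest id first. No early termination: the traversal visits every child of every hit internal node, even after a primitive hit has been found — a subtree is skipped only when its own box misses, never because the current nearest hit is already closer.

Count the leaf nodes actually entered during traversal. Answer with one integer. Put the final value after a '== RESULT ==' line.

Traverse from the root:
N0 x:[22,106/3] y:[12,52] z:[64/3,101/3] -> hit [22,101/3], descend [2, 4, 9, 11]
  N2 x:[22,86/3] y:[34,52] z:[64/3,101/3] -> miss, prune
  N4 x:[28,104/3] y:[15,25] z:[68/3,29] -> miss, prune
  N9 x:[23,28] y:[12,34] z:[27,100/3] -> hit [27,28], descend [6, 10]
    N6 x:[23,79/3] y:[20,34] z:[92/3,100/3] -> miss, prune
    N10 x:[71/3,28] y:[12,21] z:[27,32] -> miss, prune
  N11 x:[89/3,106/3] y:[28,49] z:[25,95/3] -> hit [89/3,95/3], descend [5, 7]
    N5 x:[95/3,106/3] y:[44,49] z:[25,91/3] -> miss, prune
    N7 x:[89/3,94/3] y:[28,34] z:[89/3,95/3] -> hit [89/3,94/3] leaf, test {P9@t=89/3, P18(miss)}

Summary -> nodes [0, 2, 4, 9, 6, 10, 11, 5, 7]; box-tests=9; leaf-entries=1; first=P9

== RESULT ==
1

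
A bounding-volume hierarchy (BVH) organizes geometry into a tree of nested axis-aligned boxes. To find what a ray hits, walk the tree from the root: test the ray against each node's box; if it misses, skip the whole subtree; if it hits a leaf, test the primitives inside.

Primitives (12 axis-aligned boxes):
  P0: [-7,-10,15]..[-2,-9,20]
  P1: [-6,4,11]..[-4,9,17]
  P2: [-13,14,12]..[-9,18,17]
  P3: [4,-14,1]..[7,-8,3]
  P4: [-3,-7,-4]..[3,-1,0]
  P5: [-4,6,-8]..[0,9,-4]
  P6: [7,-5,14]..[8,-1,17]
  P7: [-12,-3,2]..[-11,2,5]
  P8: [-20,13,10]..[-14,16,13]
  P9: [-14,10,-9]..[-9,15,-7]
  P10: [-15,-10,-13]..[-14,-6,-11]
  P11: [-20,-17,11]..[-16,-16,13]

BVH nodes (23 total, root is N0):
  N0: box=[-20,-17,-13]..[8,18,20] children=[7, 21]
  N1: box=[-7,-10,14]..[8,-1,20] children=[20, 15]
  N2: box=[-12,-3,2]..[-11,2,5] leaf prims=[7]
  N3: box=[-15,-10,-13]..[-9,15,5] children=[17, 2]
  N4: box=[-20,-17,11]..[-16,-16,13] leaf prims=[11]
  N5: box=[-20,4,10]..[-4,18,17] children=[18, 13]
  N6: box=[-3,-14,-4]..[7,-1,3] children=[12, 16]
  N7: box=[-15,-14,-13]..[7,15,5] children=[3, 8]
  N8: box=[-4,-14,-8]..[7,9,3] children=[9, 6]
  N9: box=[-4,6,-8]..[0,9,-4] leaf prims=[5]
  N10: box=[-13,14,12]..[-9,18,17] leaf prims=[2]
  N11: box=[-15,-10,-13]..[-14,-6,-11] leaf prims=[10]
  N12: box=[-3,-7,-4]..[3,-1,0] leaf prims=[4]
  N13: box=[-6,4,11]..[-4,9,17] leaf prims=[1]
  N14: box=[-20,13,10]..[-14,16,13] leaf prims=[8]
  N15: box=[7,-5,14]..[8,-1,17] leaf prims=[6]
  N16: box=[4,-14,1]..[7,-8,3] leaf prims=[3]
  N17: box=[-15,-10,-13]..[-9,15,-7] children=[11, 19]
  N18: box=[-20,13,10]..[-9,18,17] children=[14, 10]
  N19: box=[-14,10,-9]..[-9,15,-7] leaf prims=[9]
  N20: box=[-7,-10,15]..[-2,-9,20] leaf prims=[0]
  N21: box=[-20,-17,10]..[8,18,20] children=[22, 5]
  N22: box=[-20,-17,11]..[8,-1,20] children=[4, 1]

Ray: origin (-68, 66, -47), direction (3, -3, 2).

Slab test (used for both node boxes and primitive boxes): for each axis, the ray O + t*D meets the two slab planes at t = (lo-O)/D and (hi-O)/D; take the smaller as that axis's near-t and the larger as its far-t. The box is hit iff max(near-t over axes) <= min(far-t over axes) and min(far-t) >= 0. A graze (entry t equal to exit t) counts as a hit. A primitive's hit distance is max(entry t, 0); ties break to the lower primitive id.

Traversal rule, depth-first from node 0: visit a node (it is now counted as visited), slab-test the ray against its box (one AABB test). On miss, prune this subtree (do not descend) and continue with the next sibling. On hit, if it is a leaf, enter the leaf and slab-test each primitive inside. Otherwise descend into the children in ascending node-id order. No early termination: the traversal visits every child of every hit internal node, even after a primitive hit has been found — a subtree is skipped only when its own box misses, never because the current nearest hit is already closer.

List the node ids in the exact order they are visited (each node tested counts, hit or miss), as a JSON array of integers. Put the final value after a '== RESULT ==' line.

Walk:
N0 x:[16,76/3] y:[16,83/3] z:[17,67/2] -> hit [17,76/3], descend [7, 21]
  N7 x:[53/3,25] y:[17,80/3] z:[17,26] -> hit [53/3,25], descend [3, 8]
    N3 x:[53/3,59/3] y:[17,76/3] z:[17,26] -> hit [53/3,59/3], descend [2, 17]
      N2 x:[56/3,19] y:[64/3,23] z:[49/2,26] -> miss, prune
      N17 x:[53/3,59/3] y:[17,76/3] z:[17,20] -> hit [53/3,59/3], descend [11, 19]
        N11 x:[53/3,18] y:[24,76/3] z:[17,18] -> miss, prune
        N19 x:[18,59/3] y:[17,56/3] z:[19,20] -> miss, prune
    N8 x:[64/3,25] y:[19,80/3] z:[39/2,25] -> hit [64/3,25], descend [6, 9]
      N6 x:[65/3,25] y:[67/3,80/3] z:[43/2,25] -> hit [67/3,25], descend [12, 16]
        N12 x:[65/3,71/3] y:[67/3,73/3] z:[43/2,47/2] -> hit [67/3,47/2] leaf, test {P4@t=67/3}
        N16 x:[24,25] y:[74/3,80/3] z:[24,25] -> hit [74/3,25] leaf, test {P3@t=74/3}
      N9 x:[64/3,68/3] y:[19,20] z:[39/2,43/2] -> miss, prune
  N21 x:[16,76/3] y:[16,83/3] z:[57/2,67/2] -> miss, prune

Visited [0, 7, 3, 2, 17, 11, 19, 8, 6, 12, 16, 9, 21]. Tests: 13 box, 2 leaf. Nearest: P4.

== RESULT ==
[0, 7, 3, 2, 17, 11, 19, 8, 6, 12, 16, 9, 21]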